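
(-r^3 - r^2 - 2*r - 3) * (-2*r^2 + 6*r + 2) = 2*r^5 - 4*r^4 - 4*r^3 - 8*r^2 - 22*r - 6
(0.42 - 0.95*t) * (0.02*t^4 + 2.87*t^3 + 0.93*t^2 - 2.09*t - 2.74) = -0.019*t^5 - 2.7181*t^4 + 0.3219*t^3 + 2.3761*t^2 + 1.7252*t - 1.1508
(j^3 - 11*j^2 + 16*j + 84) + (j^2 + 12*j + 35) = j^3 - 10*j^2 + 28*j + 119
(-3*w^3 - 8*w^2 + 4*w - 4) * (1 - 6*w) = 18*w^4 + 45*w^3 - 32*w^2 + 28*w - 4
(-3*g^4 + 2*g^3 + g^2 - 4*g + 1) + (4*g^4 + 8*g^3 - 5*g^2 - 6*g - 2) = g^4 + 10*g^3 - 4*g^2 - 10*g - 1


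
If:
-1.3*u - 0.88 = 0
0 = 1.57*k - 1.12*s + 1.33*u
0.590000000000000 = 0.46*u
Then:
No Solution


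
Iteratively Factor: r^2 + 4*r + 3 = (r + 1)*(r + 3)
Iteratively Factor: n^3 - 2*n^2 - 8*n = (n)*(n^2 - 2*n - 8) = n*(n - 4)*(n + 2)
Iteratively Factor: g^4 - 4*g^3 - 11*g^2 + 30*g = (g - 5)*(g^3 + g^2 - 6*g) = (g - 5)*(g - 2)*(g^2 + 3*g) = (g - 5)*(g - 2)*(g + 3)*(g)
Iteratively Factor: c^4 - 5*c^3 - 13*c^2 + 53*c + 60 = (c - 4)*(c^3 - c^2 - 17*c - 15) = (c - 4)*(c + 1)*(c^2 - 2*c - 15) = (c - 5)*(c - 4)*(c + 1)*(c + 3)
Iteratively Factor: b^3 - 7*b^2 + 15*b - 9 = (b - 3)*(b^2 - 4*b + 3) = (b - 3)^2*(b - 1)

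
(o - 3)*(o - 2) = o^2 - 5*o + 6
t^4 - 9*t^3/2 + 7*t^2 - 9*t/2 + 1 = (t - 2)*(t - 1)^2*(t - 1/2)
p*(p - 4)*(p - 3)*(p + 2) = p^4 - 5*p^3 - 2*p^2 + 24*p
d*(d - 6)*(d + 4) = d^3 - 2*d^2 - 24*d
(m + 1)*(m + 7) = m^2 + 8*m + 7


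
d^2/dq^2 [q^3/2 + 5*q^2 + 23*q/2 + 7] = 3*q + 10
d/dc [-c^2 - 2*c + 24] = -2*c - 2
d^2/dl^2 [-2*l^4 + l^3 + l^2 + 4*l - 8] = -24*l^2 + 6*l + 2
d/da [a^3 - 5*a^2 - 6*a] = 3*a^2 - 10*a - 6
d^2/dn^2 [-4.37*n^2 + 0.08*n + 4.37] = -8.74000000000000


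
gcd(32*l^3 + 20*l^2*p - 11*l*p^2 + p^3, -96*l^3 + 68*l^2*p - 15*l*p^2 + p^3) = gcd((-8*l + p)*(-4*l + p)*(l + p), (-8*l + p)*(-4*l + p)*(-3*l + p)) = 32*l^2 - 12*l*p + p^2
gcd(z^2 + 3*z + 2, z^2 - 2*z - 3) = z + 1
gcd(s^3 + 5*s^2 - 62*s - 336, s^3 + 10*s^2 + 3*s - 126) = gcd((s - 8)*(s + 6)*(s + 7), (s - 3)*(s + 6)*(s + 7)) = s^2 + 13*s + 42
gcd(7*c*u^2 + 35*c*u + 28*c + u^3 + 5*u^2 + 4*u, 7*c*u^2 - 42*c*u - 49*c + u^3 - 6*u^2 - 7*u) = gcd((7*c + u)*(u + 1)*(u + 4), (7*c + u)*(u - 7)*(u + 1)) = 7*c*u + 7*c + u^2 + u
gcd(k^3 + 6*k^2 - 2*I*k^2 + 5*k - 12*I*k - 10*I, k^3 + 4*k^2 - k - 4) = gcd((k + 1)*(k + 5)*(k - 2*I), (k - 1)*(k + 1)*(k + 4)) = k + 1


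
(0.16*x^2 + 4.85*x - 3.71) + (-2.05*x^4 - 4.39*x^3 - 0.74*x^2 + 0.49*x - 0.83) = -2.05*x^4 - 4.39*x^3 - 0.58*x^2 + 5.34*x - 4.54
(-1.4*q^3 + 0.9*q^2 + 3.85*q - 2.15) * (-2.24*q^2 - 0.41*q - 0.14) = 3.136*q^5 - 1.442*q^4 - 8.797*q^3 + 3.1115*q^2 + 0.3425*q + 0.301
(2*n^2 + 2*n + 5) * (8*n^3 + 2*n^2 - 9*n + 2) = 16*n^5 + 20*n^4 + 26*n^3 - 4*n^2 - 41*n + 10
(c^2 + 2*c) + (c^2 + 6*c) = 2*c^2 + 8*c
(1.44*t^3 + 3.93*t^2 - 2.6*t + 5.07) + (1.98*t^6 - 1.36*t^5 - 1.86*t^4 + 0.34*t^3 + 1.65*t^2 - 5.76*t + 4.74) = 1.98*t^6 - 1.36*t^5 - 1.86*t^4 + 1.78*t^3 + 5.58*t^2 - 8.36*t + 9.81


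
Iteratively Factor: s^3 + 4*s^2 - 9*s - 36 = (s - 3)*(s^2 + 7*s + 12) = (s - 3)*(s + 3)*(s + 4)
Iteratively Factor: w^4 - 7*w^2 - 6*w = (w - 3)*(w^3 + 3*w^2 + 2*w) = (w - 3)*(w + 2)*(w^2 + w) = w*(w - 3)*(w + 2)*(w + 1)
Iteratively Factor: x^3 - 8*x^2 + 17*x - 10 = (x - 2)*(x^2 - 6*x + 5) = (x - 5)*(x - 2)*(x - 1)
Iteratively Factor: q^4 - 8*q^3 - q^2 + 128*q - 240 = (q - 4)*(q^3 - 4*q^2 - 17*q + 60) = (q - 5)*(q - 4)*(q^2 + q - 12) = (q - 5)*(q - 4)*(q + 4)*(q - 3)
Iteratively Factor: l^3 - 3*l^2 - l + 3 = (l - 1)*(l^2 - 2*l - 3) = (l - 1)*(l + 1)*(l - 3)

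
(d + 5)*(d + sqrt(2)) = d^2 + sqrt(2)*d + 5*d + 5*sqrt(2)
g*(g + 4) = g^2 + 4*g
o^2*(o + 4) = o^3 + 4*o^2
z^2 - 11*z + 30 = (z - 6)*(z - 5)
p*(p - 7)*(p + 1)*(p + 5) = p^4 - p^3 - 37*p^2 - 35*p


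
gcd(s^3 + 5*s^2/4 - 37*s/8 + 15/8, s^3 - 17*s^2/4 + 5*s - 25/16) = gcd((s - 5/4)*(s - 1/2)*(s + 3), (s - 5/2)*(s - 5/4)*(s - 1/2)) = s^2 - 7*s/4 + 5/8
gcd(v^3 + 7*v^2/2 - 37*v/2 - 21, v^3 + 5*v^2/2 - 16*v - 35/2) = v^2 - 5*v/2 - 7/2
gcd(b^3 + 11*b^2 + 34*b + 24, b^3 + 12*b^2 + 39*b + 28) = b^2 + 5*b + 4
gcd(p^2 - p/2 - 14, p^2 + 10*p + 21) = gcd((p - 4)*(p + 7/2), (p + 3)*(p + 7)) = 1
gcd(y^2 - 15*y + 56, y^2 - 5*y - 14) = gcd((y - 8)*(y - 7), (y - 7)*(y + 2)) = y - 7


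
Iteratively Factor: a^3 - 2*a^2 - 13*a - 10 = (a - 5)*(a^2 + 3*a + 2) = (a - 5)*(a + 2)*(a + 1)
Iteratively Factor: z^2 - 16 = (z - 4)*(z + 4)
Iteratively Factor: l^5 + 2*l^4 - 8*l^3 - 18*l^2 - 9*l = (l + 3)*(l^4 - l^3 - 5*l^2 - 3*l) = (l + 1)*(l + 3)*(l^3 - 2*l^2 - 3*l) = l*(l + 1)*(l + 3)*(l^2 - 2*l - 3) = l*(l - 3)*(l + 1)*(l + 3)*(l + 1)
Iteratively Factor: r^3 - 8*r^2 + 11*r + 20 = (r - 5)*(r^2 - 3*r - 4) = (r - 5)*(r - 4)*(r + 1)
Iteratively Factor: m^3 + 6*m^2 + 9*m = (m + 3)*(m^2 + 3*m) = (m + 3)^2*(m)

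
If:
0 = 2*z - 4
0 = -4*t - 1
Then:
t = -1/4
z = 2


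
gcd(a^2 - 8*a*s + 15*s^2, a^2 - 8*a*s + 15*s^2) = a^2 - 8*a*s + 15*s^2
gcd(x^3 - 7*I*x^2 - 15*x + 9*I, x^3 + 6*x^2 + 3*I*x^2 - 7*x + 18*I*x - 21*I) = 1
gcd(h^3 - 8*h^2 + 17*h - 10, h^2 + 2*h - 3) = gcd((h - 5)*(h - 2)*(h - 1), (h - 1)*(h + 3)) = h - 1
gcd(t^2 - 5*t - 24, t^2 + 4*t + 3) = t + 3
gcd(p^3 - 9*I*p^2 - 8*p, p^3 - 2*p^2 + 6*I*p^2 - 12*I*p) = p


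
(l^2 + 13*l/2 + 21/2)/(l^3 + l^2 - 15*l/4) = 2*(2*l^2 + 13*l + 21)/(l*(4*l^2 + 4*l - 15))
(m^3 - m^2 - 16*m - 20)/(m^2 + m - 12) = (m^3 - m^2 - 16*m - 20)/(m^2 + m - 12)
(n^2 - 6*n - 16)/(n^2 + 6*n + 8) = (n - 8)/(n + 4)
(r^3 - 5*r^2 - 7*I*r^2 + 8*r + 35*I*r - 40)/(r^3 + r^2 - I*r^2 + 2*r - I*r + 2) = (r^2 - r*(5 + 8*I) + 40*I)/(r^2 + r*(1 - 2*I) - 2*I)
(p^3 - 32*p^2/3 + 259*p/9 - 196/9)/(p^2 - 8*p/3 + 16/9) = (3*p^2 - 28*p + 49)/(3*p - 4)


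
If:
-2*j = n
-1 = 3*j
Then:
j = -1/3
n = 2/3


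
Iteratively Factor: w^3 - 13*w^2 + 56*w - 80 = (w - 4)*(w^2 - 9*w + 20) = (w - 4)^2*(w - 5)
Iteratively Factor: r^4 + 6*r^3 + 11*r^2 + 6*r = (r)*(r^3 + 6*r^2 + 11*r + 6) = r*(r + 2)*(r^2 + 4*r + 3) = r*(r + 1)*(r + 2)*(r + 3)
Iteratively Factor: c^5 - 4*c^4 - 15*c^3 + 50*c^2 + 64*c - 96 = (c - 1)*(c^4 - 3*c^3 - 18*c^2 + 32*c + 96) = (c - 1)*(c + 2)*(c^3 - 5*c^2 - 8*c + 48) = (c - 4)*(c - 1)*(c + 2)*(c^2 - c - 12) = (c - 4)^2*(c - 1)*(c + 2)*(c + 3)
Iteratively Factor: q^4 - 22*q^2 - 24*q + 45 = (q + 3)*(q^3 - 3*q^2 - 13*q + 15) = (q - 1)*(q + 3)*(q^2 - 2*q - 15) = (q - 5)*(q - 1)*(q + 3)*(q + 3)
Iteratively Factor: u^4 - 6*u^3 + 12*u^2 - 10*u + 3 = (u - 1)*(u^3 - 5*u^2 + 7*u - 3) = (u - 1)^2*(u^2 - 4*u + 3) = (u - 3)*(u - 1)^2*(u - 1)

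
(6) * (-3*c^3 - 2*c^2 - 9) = -18*c^3 - 12*c^2 - 54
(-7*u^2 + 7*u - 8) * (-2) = 14*u^2 - 14*u + 16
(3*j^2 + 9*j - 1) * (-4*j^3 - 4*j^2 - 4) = -12*j^5 - 48*j^4 - 32*j^3 - 8*j^2 - 36*j + 4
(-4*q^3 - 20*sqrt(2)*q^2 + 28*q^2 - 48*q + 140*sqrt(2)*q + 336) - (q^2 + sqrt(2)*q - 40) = -4*q^3 - 20*sqrt(2)*q^2 + 27*q^2 - 48*q + 139*sqrt(2)*q + 376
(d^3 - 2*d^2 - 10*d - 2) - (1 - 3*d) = d^3 - 2*d^2 - 7*d - 3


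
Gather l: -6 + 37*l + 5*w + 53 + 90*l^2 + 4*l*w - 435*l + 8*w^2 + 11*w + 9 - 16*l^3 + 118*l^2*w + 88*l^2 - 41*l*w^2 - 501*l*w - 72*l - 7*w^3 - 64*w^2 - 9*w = -16*l^3 + l^2*(118*w + 178) + l*(-41*w^2 - 497*w - 470) - 7*w^3 - 56*w^2 + 7*w + 56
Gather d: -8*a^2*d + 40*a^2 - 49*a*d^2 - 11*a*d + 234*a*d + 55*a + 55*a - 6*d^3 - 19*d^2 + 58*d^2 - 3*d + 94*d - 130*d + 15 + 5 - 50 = 40*a^2 + 110*a - 6*d^3 + d^2*(39 - 49*a) + d*(-8*a^2 + 223*a - 39) - 30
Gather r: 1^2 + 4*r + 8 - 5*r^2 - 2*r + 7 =-5*r^2 + 2*r + 16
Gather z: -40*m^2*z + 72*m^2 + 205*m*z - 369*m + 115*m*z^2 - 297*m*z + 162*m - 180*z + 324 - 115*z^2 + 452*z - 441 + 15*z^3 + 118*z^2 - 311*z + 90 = 72*m^2 - 207*m + 15*z^3 + z^2*(115*m + 3) + z*(-40*m^2 - 92*m - 39) - 27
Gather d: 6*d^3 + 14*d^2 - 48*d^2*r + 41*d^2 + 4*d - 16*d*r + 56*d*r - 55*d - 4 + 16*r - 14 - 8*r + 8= 6*d^3 + d^2*(55 - 48*r) + d*(40*r - 51) + 8*r - 10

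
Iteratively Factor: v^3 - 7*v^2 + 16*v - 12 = (v - 2)*(v^2 - 5*v + 6) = (v - 3)*(v - 2)*(v - 2)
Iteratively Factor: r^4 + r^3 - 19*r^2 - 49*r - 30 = (r + 2)*(r^3 - r^2 - 17*r - 15) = (r + 2)*(r + 3)*(r^2 - 4*r - 5) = (r + 1)*(r + 2)*(r + 3)*(r - 5)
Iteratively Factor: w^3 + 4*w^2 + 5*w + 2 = (w + 1)*(w^2 + 3*w + 2) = (w + 1)*(w + 2)*(w + 1)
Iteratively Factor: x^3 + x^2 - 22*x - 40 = (x + 4)*(x^2 - 3*x - 10) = (x + 2)*(x + 4)*(x - 5)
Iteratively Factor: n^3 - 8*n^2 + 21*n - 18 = (n - 3)*(n^2 - 5*n + 6) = (n - 3)*(n - 2)*(n - 3)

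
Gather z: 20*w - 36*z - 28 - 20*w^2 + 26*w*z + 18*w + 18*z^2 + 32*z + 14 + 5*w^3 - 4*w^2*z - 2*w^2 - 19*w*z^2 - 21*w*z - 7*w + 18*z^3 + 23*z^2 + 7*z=5*w^3 - 22*w^2 + 31*w + 18*z^3 + z^2*(41 - 19*w) + z*(-4*w^2 + 5*w + 3) - 14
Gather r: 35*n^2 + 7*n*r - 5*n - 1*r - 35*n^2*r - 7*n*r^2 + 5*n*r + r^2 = 35*n^2 - 5*n + r^2*(1 - 7*n) + r*(-35*n^2 + 12*n - 1)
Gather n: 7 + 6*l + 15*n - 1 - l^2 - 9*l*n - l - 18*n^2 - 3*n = -l^2 + 5*l - 18*n^2 + n*(12 - 9*l) + 6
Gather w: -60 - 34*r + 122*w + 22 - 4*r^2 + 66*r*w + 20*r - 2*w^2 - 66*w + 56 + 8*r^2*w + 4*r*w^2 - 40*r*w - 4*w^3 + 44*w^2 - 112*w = -4*r^2 - 14*r - 4*w^3 + w^2*(4*r + 42) + w*(8*r^2 + 26*r - 56) + 18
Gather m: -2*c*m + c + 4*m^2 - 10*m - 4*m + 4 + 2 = c + 4*m^2 + m*(-2*c - 14) + 6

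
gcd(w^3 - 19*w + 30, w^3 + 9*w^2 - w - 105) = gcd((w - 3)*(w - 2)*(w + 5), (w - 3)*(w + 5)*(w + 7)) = w^2 + 2*w - 15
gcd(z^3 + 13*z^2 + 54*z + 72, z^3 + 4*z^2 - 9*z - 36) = z^2 + 7*z + 12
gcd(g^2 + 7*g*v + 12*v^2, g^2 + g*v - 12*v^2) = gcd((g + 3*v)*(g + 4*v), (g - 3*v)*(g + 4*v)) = g + 4*v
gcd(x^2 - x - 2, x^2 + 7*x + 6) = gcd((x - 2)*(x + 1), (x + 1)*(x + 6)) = x + 1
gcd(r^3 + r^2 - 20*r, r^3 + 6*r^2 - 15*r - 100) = r^2 + r - 20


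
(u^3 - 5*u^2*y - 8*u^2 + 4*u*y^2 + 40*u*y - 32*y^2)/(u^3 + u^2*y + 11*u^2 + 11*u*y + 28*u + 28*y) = (u^3 - 5*u^2*y - 8*u^2 + 4*u*y^2 + 40*u*y - 32*y^2)/(u^3 + u^2*y + 11*u^2 + 11*u*y + 28*u + 28*y)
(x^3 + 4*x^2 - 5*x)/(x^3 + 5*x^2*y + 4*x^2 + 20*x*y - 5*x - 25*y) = x/(x + 5*y)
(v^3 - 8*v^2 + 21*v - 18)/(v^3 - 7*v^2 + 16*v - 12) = (v - 3)/(v - 2)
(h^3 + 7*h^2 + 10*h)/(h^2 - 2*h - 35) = h*(h + 2)/(h - 7)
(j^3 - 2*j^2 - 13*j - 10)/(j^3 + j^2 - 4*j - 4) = (j - 5)/(j - 2)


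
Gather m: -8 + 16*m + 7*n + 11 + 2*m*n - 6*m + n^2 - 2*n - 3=m*(2*n + 10) + n^2 + 5*n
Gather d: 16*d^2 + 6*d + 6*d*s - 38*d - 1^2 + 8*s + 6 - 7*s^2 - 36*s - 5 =16*d^2 + d*(6*s - 32) - 7*s^2 - 28*s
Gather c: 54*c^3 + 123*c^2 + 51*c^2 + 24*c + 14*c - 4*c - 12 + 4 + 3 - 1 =54*c^3 + 174*c^2 + 34*c - 6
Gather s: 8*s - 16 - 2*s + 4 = 6*s - 12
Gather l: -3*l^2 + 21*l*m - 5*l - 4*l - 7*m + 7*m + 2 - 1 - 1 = -3*l^2 + l*(21*m - 9)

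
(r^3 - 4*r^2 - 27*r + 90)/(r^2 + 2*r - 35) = (r^3 - 4*r^2 - 27*r + 90)/(r^2 + 2*r - 35)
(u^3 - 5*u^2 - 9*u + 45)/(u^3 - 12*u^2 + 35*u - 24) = (u^2 - 2*u - 15)/(u^2 - 9*u + 8)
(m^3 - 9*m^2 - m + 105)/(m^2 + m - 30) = (m^2 - 4*m - 21)/(m + 6)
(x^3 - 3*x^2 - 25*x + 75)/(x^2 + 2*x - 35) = (x^2 + 2*x - 15)/(x + 7)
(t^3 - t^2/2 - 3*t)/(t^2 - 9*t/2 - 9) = t*(t - 2)/(t - 6)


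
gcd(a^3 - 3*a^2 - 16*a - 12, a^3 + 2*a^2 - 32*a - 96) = a - 6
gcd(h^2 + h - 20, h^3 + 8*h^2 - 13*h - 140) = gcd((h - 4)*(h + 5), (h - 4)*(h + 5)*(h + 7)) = h^2 + h - 20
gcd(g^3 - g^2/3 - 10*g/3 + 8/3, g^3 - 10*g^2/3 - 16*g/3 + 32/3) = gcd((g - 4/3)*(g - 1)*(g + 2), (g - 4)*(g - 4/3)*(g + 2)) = g^2 + 2*g/3 - 8/3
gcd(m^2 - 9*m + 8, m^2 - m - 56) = m - 8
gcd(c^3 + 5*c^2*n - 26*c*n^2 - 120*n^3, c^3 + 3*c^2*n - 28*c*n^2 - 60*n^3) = c^2 + c*n - 30*n^2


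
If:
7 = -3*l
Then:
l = -7/3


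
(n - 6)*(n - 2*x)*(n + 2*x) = n^3 - 6*n^2 - 4*n*x^2 + 24*x^2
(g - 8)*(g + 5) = g^2 - 3*g - 40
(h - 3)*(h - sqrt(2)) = h^2 - 3*h - sqrt(2)*h + 3*sqrt(2)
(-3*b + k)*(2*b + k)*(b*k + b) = -6*b^3*k - 6*b^3 - b^2*k^2 - b^2*k + b*k^3 + b*k^2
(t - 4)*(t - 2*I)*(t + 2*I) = t^3 - 4*t^2 + 4*t - 16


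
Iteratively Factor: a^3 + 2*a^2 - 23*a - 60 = (a + 3)*(a^2 - a - 20) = (a + 3)*(a + 4)*(a - 5)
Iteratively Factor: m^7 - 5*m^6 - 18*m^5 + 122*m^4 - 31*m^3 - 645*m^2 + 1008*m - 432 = (m - 4)*(m^6 - m^5 - 22*m^4 + 34*m^3 + 105*m^2 - 225*m + 108) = (m - 4)*(m - 3)*(m^5 + 2*m^4 - 16*m^3 - 14*m^2 + 63*m - 36) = (m - 4)*(m - 3)*(m + 4)*(m^4 - 2*m^3 - 8*m^2 + 18*m - 9) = (m - 4)*(m - 3)*(m - 1)*(m + 4)*(m^3 - m^2 - 9*m + 9) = (m - 4)*(m - 3)*(m - 1)*(m + 3)*(m + 4)*(m^2 - 4*m + 3) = (m - 4)*(m - 3)^2*(m - 1)*(m + 3)*(m + 4)*(m - 1)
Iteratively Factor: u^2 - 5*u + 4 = (u - 1)*(u - 4)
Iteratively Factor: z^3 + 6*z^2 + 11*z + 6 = (z + 2)*(z^2 + 4*z + 3) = (z + 2)*(z + 3)*(z + 1)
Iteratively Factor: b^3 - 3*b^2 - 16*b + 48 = (b + 4)*(b^2 - 7*b + 12) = (b - 3)*(b + 4)*(b - 4)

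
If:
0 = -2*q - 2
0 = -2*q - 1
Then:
No Solution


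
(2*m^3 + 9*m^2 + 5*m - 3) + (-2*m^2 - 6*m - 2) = 2*m^3 + 7*m^2 - m - 5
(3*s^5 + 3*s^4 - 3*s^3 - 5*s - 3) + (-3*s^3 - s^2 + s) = 3*s^5 + 3*s^4 - 6*s^3 - s^2 - 4*s - 3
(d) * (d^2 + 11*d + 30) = d^3 + 11*d^2 + 30*d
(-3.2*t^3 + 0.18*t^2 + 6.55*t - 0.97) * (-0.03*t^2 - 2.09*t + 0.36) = 0.096*t^5 + 6.6826*t^4 - 1.7247*t^3 - 13.5956*t^2 + 4.3853*t - 0.3492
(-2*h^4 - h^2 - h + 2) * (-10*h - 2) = 20*h^5 + 4*h^4 + 10*h^3 + 12*h^2 - 18*h - 4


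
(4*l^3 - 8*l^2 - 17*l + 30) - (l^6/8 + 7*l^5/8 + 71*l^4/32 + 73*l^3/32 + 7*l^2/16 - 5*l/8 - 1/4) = -l^6/8 - 7*l^5/8 - 71*l^4/32 + 55*l^3/32 - 135*l^2/16 - 131*l/8 + 121/4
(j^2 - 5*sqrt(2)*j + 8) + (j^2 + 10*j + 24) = 2*j^2 - 5*sqrt(2)*j + 10*j + 32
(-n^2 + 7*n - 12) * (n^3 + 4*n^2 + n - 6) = -n^5 + 3*n^4 + 15*n^3 - 35*n^2 - 54*n + 72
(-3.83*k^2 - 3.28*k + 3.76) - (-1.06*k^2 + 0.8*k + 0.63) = -2.77*k^2 - 4.08*k + 3.13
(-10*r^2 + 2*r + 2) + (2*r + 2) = -10*r^2 + 4*r + 4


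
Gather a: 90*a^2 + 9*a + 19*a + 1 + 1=90*a^2 + 28*a + 2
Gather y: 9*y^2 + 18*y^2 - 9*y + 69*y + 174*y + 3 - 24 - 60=27*y^2 + 234*y - 81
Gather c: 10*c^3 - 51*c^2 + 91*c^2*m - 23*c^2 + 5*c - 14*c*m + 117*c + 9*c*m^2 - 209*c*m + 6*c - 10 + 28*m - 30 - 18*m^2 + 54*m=10*c^3 + c^2*(91*m - 74) + c*(9*m^2 - 223*m + 128) - 18*m^2 + 82*m - 40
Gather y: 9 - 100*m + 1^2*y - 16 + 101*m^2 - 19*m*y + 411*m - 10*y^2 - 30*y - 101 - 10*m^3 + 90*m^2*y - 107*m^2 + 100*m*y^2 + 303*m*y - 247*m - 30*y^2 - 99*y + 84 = -10*m^3 - 6*m^2 + 64*m + y^2*(100*m - 40) + y*(90*m^2 + 284*m - 128) - 24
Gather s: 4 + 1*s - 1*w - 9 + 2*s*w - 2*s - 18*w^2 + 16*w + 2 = s*(2*w - 1) - 18*w^2 + 15*w - 3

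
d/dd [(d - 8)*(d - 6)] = 2*d - 14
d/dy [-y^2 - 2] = -2*y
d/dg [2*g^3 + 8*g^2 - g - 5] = 6*g^2 + 16*g - 1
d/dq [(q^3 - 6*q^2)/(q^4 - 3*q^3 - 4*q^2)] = (-q^2 + 12*q - 22)/(q^4 - 6*q^3 + q^2 + 24*q + 16)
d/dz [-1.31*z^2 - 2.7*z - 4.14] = -2.62*z - 2.7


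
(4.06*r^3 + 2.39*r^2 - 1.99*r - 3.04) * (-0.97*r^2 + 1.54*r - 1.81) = -3.9382*r^5 + 3.9341*r^4 - 1.7377*r^3 - 4.4417*r^2 - 1.0797*r + 5.5024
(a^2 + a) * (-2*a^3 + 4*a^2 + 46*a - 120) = -2*a^5 + 2*a^4 + 50*a^3 - 74*a^2 - 120*a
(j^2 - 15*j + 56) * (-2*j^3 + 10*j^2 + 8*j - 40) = -2*j^5 + 40*j^4 - 254*j^3 + 400*j^2 + 1048*j - 2240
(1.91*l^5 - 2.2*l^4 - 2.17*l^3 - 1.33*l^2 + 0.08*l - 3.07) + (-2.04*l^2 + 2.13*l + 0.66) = 1.91*l^5 - 2.2*l^4 - 2.17*l^3 - 3.37*l^2 + 2.21*l - 2.41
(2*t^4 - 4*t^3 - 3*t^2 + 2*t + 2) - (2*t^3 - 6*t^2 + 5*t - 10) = 2*t^4 - 6*t^3 + 3*t^2 - 3*t + 12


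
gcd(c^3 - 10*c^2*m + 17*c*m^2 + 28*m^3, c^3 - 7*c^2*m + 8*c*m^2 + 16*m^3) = c^2 - 3*c*m - 4*m^2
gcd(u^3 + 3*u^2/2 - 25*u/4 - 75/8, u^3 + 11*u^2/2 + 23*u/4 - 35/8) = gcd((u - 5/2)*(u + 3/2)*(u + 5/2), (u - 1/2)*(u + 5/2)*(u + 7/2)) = u + 5/2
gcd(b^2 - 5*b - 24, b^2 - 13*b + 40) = b - 8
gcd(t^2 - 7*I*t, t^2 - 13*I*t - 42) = t - 7*I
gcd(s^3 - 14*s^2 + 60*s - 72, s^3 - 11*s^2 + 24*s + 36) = s^2 - 12*s + 36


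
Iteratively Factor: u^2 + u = (u)*(u + 1)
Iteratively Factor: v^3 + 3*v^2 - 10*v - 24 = (v - 3)*(v^2 + 6*v + 8) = (v - 3)*(v + 4)*(v + 2)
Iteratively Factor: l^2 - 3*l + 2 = (l - 1)*(l - 2)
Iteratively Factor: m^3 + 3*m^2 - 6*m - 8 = (m + 1)*(m^2 + 2*m - 8) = (m + 1)*(m + 4)*(m - 2)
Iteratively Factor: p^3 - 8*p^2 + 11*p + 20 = (p - 5)*(p^2 - 3*p - 4) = (p - 5)*(p - 4)*(p + 1)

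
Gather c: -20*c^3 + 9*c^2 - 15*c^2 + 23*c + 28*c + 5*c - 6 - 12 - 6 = -20*c^3 - 6*c^2 + 56*c - 24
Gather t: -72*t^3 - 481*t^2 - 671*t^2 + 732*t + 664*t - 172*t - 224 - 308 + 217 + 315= -72*t^3 - 1152*t^2 + 1224*t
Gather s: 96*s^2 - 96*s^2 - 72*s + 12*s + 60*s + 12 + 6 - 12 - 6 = 0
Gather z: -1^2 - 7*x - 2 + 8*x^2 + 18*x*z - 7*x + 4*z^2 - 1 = 8*x^2 + 18*x*z - 14*x + 4*z^2 - 4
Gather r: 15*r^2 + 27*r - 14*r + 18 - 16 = 15*r^2 + 13*r + 2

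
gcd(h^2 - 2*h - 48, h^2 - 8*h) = h - 8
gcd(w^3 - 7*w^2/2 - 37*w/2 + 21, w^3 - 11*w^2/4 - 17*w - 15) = w - 6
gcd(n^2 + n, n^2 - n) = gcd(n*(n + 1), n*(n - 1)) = n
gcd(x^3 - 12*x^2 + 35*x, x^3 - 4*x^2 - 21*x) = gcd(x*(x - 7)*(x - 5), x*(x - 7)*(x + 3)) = x^2 - 7*x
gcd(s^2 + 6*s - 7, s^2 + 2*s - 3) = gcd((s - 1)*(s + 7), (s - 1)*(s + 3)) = s - 1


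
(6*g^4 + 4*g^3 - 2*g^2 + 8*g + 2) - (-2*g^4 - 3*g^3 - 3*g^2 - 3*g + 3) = 8*g^4 + 7*g^3 + g^2 + 11*g - 1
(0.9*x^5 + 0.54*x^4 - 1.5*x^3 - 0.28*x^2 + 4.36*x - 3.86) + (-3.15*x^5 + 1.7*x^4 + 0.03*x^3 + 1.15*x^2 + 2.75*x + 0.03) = -2.25*x^5 + 2.24*x^4 - 1.47*x^3 + 0.87*x^2 + 7.11*x - 3.83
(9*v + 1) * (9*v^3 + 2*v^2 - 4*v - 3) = 81*v^4 + 27*v^3 - 34*v^2 - 31*v - 3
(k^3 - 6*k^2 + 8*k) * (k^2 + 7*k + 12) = k^5 + k^4 - 22*k^3 - 16*k^2 + 96*k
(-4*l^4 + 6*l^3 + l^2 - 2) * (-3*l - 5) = 12*l^5 + 2*l^4 - 33*l^3 - 5*l^2 + 6*l + 10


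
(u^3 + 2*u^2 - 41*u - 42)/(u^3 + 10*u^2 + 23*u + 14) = (u - 6)/(u + 2)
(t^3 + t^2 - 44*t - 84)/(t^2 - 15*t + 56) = (t^2 + 8*t + 12)/(t - 8)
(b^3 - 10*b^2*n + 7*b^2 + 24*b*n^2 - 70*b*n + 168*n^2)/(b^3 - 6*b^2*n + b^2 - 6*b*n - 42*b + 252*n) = (b - 4*n)/(b - 6)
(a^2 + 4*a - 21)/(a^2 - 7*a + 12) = (a + 7)/(a - 4)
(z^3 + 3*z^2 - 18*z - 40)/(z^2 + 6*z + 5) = (z^2 - 2*z - 8)/(z + 1)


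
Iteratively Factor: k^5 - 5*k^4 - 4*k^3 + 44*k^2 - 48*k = (k - 4)*(k^4 - k^3 - 8*k^2 + 12*k) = (k - 4)*(k + 3)*(k^3 - 4*k^2 + 4*k) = (k - 4)*(k - 2)*(k + 3)*(k^2 - 2*k) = (k - 4)*(k - 2)^2*(k + 3)*(k)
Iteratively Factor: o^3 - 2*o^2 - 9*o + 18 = (o - 2)*(o^2 - 9) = (o - 3)*(o - 2)*(o + 3)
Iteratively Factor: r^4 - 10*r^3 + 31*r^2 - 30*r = (r)*(r^3 - 10*r^2 + 31*r - 30) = r*(r - 2)*(r^2 - 8*r + 15) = r*(r - 5)*(r - 2)*(r - 3)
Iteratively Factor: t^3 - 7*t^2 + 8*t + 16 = (t + 1)*(t^2 - 8*t + 16) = (t - 4)*(t + 1)*(t - 4)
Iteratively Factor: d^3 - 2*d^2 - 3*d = (d)*(d^2 - 2*d - 3) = d*(d + 1)*(d - 3)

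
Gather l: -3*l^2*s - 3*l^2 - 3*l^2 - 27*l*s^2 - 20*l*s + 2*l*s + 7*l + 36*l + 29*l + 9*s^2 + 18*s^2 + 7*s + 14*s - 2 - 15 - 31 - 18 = l^2*(-3*s - 6) + l*(-27*s^2 - 18*s + 72) + 27*s^2 + 21*s - 66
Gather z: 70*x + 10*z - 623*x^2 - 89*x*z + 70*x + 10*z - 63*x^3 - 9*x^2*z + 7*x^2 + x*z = -63*x^3 - 616*x^2 + 140*x + z*(-9*x^2 - 88*x + 20)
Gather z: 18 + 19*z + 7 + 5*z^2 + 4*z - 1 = 5*z^2 + 23*z + 24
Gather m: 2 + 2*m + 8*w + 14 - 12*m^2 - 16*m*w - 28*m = -12*m^2 + m*(-16*w - 26) + 8*w + 16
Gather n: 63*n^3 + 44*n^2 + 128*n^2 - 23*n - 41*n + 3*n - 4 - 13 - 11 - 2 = 63*n^3 + 172*n^2 - 61*n - 30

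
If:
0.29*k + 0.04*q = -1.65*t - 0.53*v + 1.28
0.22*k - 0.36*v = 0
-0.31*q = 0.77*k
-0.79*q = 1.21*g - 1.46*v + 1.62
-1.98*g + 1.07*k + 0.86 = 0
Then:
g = 0.96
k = 0.97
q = -2.42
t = 0.47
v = 0.60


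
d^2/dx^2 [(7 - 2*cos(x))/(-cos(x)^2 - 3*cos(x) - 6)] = 2*(-18*(1 - cos(2*x))^2*cos(x) + 34*(1 - cos(2*x))^2 - 1163*cos(x) - 86*cos(2*x) + 123*cos(3*x) + 4*cos(5*x) - 678)/(6*cos(x) + cos(2*x) + 13)^3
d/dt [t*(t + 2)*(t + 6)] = 3*t^2 + 16*t + 12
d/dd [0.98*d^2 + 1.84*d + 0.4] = 1.96*d + 1.84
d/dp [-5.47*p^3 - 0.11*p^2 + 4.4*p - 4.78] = -16.41*p^2 - 0.22*p + 4.4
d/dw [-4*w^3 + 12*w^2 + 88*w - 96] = -12*w^2 + 24*w + 88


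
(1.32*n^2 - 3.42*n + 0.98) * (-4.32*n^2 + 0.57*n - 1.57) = -5.7024*n^4 + 15.5268*n^3 - 8.2554*n^2 + 5.928*n - 1.5386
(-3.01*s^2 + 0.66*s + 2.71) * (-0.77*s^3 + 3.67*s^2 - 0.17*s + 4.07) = 2.3177*s^5 - 11.5549*s^4 + 0.8472*s^3 - 2.4172*s^2 + 2.2255*s + 11.0297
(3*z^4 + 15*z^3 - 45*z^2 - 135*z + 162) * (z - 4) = 3*z^5 + 3*z^4 - 105*z^3 + 45*z^2 + 702*z - 648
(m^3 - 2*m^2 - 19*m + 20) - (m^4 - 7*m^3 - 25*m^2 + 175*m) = -m^4 + 8*m^3 + 23*m^2 - 194*m + 20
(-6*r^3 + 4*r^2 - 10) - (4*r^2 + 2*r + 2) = -6*r^3 - 2*r - 12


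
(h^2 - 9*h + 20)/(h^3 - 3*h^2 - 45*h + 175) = (h - 4)/(h^2 + 2*h - 35)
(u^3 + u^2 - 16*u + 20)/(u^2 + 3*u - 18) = (u^3 + u^2 - 16*u + 20)/(u^2 + 3*u - 18)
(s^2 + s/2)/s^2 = (s + 1/2)/s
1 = 1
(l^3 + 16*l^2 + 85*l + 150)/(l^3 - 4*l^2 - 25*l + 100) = (l^2 + 11*l + 30)/(l^2 - 9*l + 20)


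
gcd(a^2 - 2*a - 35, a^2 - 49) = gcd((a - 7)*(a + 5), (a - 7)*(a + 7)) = a - 7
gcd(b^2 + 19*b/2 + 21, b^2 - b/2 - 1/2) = 1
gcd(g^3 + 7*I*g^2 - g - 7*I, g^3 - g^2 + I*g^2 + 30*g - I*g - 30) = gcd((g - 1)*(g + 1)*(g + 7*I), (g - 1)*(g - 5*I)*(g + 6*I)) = g - 1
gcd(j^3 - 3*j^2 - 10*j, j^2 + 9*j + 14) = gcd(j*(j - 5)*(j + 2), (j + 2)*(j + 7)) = j + 2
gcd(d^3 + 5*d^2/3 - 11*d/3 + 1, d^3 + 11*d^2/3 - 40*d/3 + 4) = d - 1/3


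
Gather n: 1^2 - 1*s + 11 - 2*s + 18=30 - 3*s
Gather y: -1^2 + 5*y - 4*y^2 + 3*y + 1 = -4*y^2 + 8*y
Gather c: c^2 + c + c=c^2 + 2*c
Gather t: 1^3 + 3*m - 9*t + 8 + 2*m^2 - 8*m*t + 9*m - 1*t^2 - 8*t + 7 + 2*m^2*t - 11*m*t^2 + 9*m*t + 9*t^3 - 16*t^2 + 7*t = 2*m^2 + 12*m + 9*t^3 + t^2*(-11*m - 17) + t*(2*m^2 + m - 10) + 16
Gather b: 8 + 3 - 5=6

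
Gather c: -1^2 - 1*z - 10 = -z - 11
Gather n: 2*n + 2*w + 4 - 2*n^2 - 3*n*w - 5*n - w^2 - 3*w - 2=-2*n^2 + n*(-3*w - 3) - w^2 - w + 2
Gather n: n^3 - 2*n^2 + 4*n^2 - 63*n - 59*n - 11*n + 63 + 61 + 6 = n^3 + 2*n^2 - 133*n + 130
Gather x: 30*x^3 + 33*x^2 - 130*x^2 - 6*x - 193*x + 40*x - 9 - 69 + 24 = 30*x^3 - 97*x^2 - 159*x - 54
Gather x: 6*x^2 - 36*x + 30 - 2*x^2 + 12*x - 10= 4*x^2 - 24*x + 20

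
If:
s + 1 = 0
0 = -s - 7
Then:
No Solution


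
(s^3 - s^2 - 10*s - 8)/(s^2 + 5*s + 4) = (s^2 - 2*s - 8)/(s + 4)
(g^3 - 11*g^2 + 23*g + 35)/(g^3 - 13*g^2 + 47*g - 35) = (g + 1)/(g - 1)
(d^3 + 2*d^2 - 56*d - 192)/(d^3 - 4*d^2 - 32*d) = (d + 6)/d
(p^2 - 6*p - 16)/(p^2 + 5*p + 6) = (p - 8)/(p + 3)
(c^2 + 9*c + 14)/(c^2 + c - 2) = (c + 7)/(c - 1)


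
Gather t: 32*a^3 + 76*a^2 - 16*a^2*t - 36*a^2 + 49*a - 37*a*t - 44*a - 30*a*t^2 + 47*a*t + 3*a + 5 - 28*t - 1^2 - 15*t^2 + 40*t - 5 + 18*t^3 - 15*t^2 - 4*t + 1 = 32*a^3 + 40*a^2 + 8*a + 18*t^3 + t^2*(-30*a - 30) + t*(-16*a^2 + 10*a + 8)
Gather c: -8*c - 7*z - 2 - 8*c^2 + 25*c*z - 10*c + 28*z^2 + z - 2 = -8*c^2 + c*(25*z - 18) + 28*z^2 - 6*z - 4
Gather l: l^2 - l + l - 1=l^2 - 1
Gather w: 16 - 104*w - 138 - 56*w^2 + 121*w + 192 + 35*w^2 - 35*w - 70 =-21*w^2 - 18*w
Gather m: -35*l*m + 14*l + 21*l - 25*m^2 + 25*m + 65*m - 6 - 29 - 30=35*l - 25*m^2 + m*(90 - 35*l) - 65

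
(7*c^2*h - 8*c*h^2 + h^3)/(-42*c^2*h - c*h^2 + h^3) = (-c + h)/(6*c + h)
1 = 1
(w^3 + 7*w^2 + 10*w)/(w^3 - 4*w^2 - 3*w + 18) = w*(w + 5)/(w^2 - 6*w + 9)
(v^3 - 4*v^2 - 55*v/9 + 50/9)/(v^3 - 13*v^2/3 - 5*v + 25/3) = (v - 2/3)/(v - 1)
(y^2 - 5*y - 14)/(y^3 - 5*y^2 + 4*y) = (y^2 - 5*y - 14)/(y*(y^2 - 5*y + 4))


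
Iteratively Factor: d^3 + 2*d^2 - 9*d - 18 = (d - 3)*(d^2 + 5*d + 6) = (d - 3)*(d + 2)*(d + 3)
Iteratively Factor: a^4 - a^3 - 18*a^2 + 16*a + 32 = (a + 4)*(a^3 - 5*a^2 + 2*a + 8) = (a - 4)*(a + 4)*(a^2 - a - 2) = (a - 4)*(a + 1)*(a + 4)*(a - 2)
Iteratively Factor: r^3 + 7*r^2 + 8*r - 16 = (r - 1)*(r^2 + 8*r + 16) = (r - 1)*(r + 4)*(r + 4)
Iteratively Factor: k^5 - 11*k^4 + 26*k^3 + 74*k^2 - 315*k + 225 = (k - 5)*(k^4 - 6*k^3 - 4*k^2 + 54*k - 45) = (k - 5)*(k - 1)*(k^3 - 5*k^2 - 9*k + 45) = (k - 5)*(k - 3)*(k - 1)*(k^2 - 2*k - 15) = (k - 5)^2*(k - 3)*(k - 1)*(k + 3)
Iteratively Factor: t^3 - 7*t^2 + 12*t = (t)*(t^2 - 7*t + 12) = t*(t - 4)*(t - 3)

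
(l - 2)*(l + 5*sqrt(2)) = l^2 - 2*l + 5*sqrt(2)*l - 10*sqrt(2)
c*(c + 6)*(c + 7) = c^3 + 13*c^2 + 42*c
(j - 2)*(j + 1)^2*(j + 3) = j^4 + 3*j^3 - 3*j^2 - 11*j - 6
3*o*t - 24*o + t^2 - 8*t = (3*o + t)*(t - 8)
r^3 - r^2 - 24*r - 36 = (r - 6)*(r + 2)*(r + 3)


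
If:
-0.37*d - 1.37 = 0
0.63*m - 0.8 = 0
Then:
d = -3.70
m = 1.27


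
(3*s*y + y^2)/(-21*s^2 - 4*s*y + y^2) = y/(-7*s + y)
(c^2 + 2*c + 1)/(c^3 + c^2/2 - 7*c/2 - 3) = 2*(c + 1)/(2*c^2 - c - 6)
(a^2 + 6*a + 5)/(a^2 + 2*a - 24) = (a^2 + 6*a + 5)/(a^2 + 2*a - 24)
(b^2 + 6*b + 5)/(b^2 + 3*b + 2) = (b + 5)/(b + 2)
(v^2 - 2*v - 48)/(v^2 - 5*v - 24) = (v + 6)/(v + 3)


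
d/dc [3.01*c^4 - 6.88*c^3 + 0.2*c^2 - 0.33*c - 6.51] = 12.04*c^3 - 20.64*c^2 + 0.4*c - 0.33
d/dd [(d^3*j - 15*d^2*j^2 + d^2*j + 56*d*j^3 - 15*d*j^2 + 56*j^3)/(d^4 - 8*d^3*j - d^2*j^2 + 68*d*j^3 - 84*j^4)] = j*(-d^3 + 14*d^2*j - 2*d^2 + 12*d*j^2 + 21*d*j + 48*j^3 + 26*j^2)/(d^5 - 15*d^3*j^2 + 10*d^2*j^3 + 60*d*j^4 - 72*j^5)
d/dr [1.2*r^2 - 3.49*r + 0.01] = 2.4*r - 3.49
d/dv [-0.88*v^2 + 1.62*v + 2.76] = 1.62 - 1.76*v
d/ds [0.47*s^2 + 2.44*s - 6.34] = 0.94*s + 2.44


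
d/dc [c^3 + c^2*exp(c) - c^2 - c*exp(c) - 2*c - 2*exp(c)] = c^2*exp(c) + 3*c^2 + c*exp(c) - 2*c - 3*exp(c) - 2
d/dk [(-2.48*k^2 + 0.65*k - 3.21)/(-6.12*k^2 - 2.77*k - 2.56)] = (10.8476*k^2 - 26.5928*k - 10.5557)/(37.4544*k^4 + 33.9048*k^3 + 39.0073*k^2 + 14.1824*k + 6.5536)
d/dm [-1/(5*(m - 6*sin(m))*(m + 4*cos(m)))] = ((1 - 4*sin(m))*(m - 6*sin(m)) + (1 - 6*cos(m))*(m + 4*cos(m)))/(5*(m - 6*sin(m))^2*(m + 4*cos(m))^2)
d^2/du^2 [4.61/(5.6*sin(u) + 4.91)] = (-144.5696*sin(u)^2 + 126.75656*sin(u) + 289.1392)/(5.6*sin(u) + 4.91)^3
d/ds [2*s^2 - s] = 4*s - 1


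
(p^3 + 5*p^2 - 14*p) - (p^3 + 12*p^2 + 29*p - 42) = -7*p^2 - 43*p + 42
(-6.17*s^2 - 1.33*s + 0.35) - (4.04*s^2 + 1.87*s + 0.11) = -10.21*s^2 - 3.2*s + 0.24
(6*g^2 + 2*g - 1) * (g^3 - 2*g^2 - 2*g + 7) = 6*g^5 - 10*g^4 - 17*g^3 + 40*g^2 + 16*g - 7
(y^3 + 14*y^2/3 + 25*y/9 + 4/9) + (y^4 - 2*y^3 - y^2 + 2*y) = y^4 - y^3 + 11*y^2/3 + 43*y/9 + 4/9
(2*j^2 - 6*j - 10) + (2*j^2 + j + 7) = 4*j^2 - 5*j - 3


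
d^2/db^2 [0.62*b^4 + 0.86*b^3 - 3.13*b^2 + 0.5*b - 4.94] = 7.44*b^2 + 5.16*b - 6.26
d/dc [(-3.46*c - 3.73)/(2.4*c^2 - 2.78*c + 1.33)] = (8.304*c^2 + 17.904*c - 14.9712)/(5.76*c^4 - 13.344*c^3 + 14.1124*c^2 - 7.3948*c + 1.7689)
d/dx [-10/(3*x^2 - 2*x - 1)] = 20*(3*x - 1)/(-3*x^2 + 2*x + 1)^2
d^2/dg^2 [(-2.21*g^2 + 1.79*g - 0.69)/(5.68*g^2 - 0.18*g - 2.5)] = (110.980384*g^3 - 321.858336*g^2 + 156.740736*g - 48.876712)/(183.250432*g^6 - 17.421696*g^5 - 241.415904*g^4 + 15.330168*g^3 + 106.257*g^2 - 3.375*g - 15.625)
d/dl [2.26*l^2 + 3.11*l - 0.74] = 4.52*l + 3.11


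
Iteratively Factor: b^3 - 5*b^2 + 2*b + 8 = (b - 2)*(b^2 - 3*b - 4) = (b - 4)*(b - 2)*(b + 1)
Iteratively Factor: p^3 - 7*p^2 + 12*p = (p)*(p^2 - 7*p + 12) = p*(p - 4)*(p - 3)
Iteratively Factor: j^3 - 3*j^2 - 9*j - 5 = (j + 1)*(j^2 - 4*j - 5) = (j - 5)*(j + 1)*(j + 1)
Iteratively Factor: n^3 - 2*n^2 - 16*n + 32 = (n - 4)*(n^2 + 2*n - 8) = (n - 4)*(n + 4)*(n - 2)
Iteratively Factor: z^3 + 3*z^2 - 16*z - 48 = (z - 4)*(z^2 + 7*z + 12) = (z - 4)*(z + 3)*(z + 4)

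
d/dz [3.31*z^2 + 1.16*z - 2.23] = 6.62*z + 1.16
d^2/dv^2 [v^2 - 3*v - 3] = 2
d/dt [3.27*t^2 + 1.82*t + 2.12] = 6.54*t + 1.82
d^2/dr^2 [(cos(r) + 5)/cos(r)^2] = (5*cos(r) - 40*cos(2*r) - cos(3*r) + 80)/(4*cos(r)^4)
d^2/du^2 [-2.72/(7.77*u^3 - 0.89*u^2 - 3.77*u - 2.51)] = ((126.8064*u - 4.8416)*(-7.77*u^3 + 0.89*u^2 + 3.77*u + 2.51) + 2.72*(-46.62*u^2 + 3.56*u + 7.54)*(-23.31*u^2 + 1.78*u + 3.77))/(-7.77*u^3 + 0.89*u^2 + 3.77*u + 2.51)^3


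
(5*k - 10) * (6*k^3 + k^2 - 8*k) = 30*k^4 - 55*k^3 - 50*k^2 + 80*k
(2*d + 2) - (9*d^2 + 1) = -9*d^2 + 2*d + 1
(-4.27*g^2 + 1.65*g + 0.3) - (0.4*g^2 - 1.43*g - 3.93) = -4.67*g^2 + 3.08*g + 4.23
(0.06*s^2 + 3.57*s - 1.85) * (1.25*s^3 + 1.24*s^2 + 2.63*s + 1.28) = 0.075*s^5 + 4.5369*s^4 + 2.2721*s^3 + 7.1719*s^2 - 0.2959*s - 2.368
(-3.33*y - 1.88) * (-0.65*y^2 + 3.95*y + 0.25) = 2.1645*y^3 - 11.9315*y^2 - 8.2585*y - 0.47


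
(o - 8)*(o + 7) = o^2 - o - 56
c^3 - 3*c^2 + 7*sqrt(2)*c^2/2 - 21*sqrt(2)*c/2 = c*(c - 3)*(c + 7*sqrt(2)/2)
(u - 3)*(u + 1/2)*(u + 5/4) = u^3 - 5*u^2/4 - 37*u/8 - 15/8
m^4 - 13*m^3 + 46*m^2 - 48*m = m*(m - 8)*(m - 3)*(m - 2)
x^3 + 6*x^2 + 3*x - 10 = (x - 1)*(x + 2)*(x + 5)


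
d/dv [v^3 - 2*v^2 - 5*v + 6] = 3*v^2 - 4*v - 5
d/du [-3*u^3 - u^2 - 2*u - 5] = -9*u^2 - 2*u - 2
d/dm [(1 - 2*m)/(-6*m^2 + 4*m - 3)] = 2*(-6*m^2 + 6*m + 1)/(36*m^4 - 48*m^3 + 52*m^2 - 24*m + 9)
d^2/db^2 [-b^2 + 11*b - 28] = -2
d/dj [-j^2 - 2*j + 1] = -2*j - 2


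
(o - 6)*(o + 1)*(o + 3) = o^3 - 2*o^2 - 21*o - 18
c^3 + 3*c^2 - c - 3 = (c - 1)*(c + 1)*(c + 3)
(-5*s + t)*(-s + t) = 5*s^2 - 6*s*t + t^2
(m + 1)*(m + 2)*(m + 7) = m^3 + 10*m^2 + 23*m + 14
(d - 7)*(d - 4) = d^2 - 11*d + 28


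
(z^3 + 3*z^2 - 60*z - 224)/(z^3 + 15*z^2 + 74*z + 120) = (z^2 - z - 56)/(z^2 + 11*z + 30)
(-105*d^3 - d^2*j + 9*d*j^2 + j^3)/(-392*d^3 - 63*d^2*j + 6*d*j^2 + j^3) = (15*d^2 - 2*d*j - j^2)/(56*d^2 + d*j - j^2)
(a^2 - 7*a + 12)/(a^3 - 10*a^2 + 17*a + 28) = (a - 3)/(a^2 - 6*a - 7)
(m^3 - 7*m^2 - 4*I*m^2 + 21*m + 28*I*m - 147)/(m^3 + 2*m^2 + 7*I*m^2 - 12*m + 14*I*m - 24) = (m^2 + m*(-7 - 7*I) + 49*I)/(m^2 + m*(2 + 4*I) + 8*I)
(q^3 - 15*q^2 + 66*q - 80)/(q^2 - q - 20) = (q^2 - 10*q + 16)/(q + 4)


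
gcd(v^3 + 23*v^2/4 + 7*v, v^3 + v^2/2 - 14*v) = v^2 + 4*v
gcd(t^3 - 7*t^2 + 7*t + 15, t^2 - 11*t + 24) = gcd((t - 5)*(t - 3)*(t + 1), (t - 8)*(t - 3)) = t - 3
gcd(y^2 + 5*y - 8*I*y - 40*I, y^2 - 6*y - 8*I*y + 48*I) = y - 8*I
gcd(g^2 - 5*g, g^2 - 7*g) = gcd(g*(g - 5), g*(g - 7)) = g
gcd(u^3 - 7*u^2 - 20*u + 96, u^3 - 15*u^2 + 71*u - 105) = u - 3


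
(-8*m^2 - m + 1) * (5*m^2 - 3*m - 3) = -40*m^4 + 19*m^3 + 32*m^2 - 3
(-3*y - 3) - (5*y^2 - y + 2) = -5*y^2 - 2*y - 5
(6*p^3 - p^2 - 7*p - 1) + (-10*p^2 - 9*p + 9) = 6*p^3 - 11*p^2 - 16*p + 8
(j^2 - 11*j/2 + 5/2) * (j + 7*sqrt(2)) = j^3 - 11*j^2/2 + 7*sqrt(2)*j^2 - 77*sqrt(2)*j/2 + 5*j/2 + 35*sqrt(2)/2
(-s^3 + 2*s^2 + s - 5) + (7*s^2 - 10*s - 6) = -s^3 + 9*s^2 - 9*s - 11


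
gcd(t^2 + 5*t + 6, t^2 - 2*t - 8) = t + 2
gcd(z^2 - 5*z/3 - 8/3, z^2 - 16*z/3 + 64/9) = z - 8/3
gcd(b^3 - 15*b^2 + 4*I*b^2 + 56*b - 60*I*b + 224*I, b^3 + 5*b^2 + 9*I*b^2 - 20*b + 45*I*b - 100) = b + 4*I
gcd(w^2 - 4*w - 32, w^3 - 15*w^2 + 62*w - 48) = w - 8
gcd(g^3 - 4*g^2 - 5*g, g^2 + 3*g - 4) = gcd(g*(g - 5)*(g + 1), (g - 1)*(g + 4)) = 1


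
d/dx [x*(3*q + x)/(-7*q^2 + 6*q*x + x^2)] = (-2*x*(3*q + x)^2 + (3*q + 2*x)*(-7*q^2 + 6*q*x + x^2))/(-7*q^2 + 6*q*x + x^2)^2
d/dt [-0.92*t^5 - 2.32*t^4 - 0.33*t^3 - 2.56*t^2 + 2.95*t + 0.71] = -4.6*t^4 - 9.28*t^3 - 0.99*t^2 - 5.12*t + 2.95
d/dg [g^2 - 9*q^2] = 2*g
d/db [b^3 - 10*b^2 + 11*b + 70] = 3*b^2 - 20*b + 11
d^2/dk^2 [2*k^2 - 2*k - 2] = 4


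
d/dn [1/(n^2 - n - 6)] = (1 - 2*n)/(-n^2 + n + 6)^2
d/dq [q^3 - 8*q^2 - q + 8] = 3*q^2 - 16*q - 1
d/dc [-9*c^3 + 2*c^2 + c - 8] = -27*c^2 + 4*c + 1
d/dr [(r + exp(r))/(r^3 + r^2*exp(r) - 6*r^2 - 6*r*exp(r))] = 2*(3 - r)/(r^2*(r^2 - 12*r + 36))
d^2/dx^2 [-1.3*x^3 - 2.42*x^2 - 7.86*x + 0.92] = -7.8*x - 4.84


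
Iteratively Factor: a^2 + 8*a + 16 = (a + 4)*(a + 4)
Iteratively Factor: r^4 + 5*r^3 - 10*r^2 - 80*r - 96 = (r + 2)*(r^3 + 3*r^2 - 16*r - 48) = (r - 4)*(r + 2)*(r^2 + 7*r + 12) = (r - 4)*(r + 2)*(r + 3)*(r + 4)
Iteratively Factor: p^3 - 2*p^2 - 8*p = (p - 4)*(p^2 + 2*p) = p*(p - 4)*(p + 2)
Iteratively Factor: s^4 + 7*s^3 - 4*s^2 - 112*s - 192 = (s - 4)*(s^3 + 11*s^2 + 40*s + 48) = (s - 4)*(s + 4)*(s^2 + 7*s + 12) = (s - 4)*(s + 4)^2*(s + 3)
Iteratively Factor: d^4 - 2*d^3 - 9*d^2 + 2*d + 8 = (d - 4)*(d^3 + 2*d^2 - d - 2) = (d - 4)*(d - 1)*(d^2 + 3*d + 2) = (d - 4)*(d - 1)*(d + 2)*(d + 1)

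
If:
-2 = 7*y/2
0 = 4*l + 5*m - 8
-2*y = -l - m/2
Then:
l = -68/21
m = 88/21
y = -4/7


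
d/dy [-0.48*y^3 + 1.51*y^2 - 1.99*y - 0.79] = -1.44*y^2 + 3.02*y - 1.99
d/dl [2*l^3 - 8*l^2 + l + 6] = 6*l^2 - 16*l + 1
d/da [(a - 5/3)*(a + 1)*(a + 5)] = 3*a^2 + 26*a/3 - 5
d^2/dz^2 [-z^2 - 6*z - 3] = -2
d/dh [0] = 0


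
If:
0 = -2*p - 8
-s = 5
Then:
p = -4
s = -5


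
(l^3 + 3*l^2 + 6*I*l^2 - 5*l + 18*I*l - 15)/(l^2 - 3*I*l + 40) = (l^2 + l*(3 + I) + 3*I)/(l - 8*I)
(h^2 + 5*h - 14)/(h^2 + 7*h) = (h - 2)/h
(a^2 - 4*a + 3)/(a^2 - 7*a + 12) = (a - 1)/(a - 4)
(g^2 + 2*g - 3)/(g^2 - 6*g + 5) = (g + 3)/(g - 5)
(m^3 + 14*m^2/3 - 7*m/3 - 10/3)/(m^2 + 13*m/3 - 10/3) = (3*m^2 - m - 2)/(3*m - 2)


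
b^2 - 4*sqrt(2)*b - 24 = (b - 6*sqrt(2))*(b + 2*sqrt(2))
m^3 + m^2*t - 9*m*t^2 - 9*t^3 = (m - 3*t)*(m + t)*(m + 3*t)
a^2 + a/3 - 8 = (a - 8/3)*(a + 3)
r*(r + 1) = r^2 + r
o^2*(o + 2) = o^3 + 2*o^2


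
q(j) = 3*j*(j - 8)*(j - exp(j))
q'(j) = 3*j*(1 - exp(j))*(j - 8) + 3*j*(j - exp(j)) + 3*(j - 8)*(j - exp(j))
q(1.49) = 85.76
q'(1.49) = 144.40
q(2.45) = 372.78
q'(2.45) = 516.91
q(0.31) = 7.53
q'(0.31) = 25.92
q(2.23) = 272.91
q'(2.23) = 395.47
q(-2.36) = -180.03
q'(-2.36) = 160.08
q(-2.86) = -271.83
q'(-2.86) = 207.92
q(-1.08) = -41.76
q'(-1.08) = 62.70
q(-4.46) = -745.48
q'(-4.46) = 391.76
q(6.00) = 14307.44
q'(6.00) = 9718.29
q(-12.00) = -8640.00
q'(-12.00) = 1872.00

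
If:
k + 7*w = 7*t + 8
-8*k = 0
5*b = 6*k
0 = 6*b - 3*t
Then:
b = 0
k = 0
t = 0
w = 8/7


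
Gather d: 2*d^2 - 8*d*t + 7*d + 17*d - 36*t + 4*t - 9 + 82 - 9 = 2*d^2 + d*(24 - 8*t) - 32*t + 64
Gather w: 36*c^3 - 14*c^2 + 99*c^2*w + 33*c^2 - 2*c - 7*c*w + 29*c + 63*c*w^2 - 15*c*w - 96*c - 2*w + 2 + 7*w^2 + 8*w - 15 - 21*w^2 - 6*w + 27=36*c^3 + 19*c^2 - 69*c + w^2*(63*c - 14) + w*(99*c^2 - 22*c) + 14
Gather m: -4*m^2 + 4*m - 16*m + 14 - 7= -4*m^2 - 12*m + 7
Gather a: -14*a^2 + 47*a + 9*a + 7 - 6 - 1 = -14*a^2 + 56*a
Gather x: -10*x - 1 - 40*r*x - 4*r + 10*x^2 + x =-4*r + 10*x^2 + x*(-40*r - 9) - 1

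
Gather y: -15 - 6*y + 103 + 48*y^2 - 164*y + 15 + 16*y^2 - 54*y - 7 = 64*y^2 - 224*y + 96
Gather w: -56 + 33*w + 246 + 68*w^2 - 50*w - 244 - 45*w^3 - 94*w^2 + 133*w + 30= -45*w^3 - 26*w^2 + 116*w - 24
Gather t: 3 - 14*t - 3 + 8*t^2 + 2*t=8*t^2 - 12*t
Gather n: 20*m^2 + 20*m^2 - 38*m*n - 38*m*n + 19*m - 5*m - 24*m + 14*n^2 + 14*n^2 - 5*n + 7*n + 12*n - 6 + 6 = 40*m^2 - 10*m + 28*n^2 + n*(14 - 76*m)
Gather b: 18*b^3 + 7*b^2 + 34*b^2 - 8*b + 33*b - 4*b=18*b^3 + 41*b^2 + 21*b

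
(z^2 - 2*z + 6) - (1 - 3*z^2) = 4*z^2 - 2*z + 5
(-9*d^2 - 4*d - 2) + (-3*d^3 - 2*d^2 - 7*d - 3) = -3*d^3 - 11*d^2 - 11*d - 5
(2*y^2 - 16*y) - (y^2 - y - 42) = y^2 - 15*y + 42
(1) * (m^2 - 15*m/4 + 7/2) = m^2 - 15*m/4 + 7/2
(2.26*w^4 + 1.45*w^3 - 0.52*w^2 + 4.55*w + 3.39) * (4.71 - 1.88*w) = -4.2488*w^5 + 7.9186*w^4 + 7.8071*w^3 - 11.0032*w^2 + 15.0573*w + 15.9669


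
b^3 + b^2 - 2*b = b*(b - 1)*(b + 2)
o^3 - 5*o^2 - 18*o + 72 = (o - 6)*(o - 3)*(o + 4)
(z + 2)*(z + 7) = z^2 + 9*z + 14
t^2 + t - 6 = (t - 2)*(t + 3)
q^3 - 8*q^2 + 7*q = q*(q - 7)*(q - 1)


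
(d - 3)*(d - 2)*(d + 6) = d^3 + d^2 - 24*d + 36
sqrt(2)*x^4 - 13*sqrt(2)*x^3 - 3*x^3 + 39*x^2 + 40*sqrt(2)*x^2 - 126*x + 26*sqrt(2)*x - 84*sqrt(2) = (x - 7)*(x - 6)*(x - 2*sqrt(2))*(sqrt(2)*x + 1)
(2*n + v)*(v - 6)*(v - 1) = 2*n*v^2 - 14*n*v + 12*n + v^3 - 7*v^2 + 6*v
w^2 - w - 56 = (w - 8)*(w + 7)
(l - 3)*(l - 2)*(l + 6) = l^3 + l^2 - 24*l + 36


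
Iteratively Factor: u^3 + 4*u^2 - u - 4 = (u + 1)*(u^2 + 3*u - 4) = (u - 1)*(u + 1)*(u + 4)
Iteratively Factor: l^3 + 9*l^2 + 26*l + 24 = (l + 2)*(l^2 + 7*l + 12) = (l + 2)*(l + 4)*(l + 3)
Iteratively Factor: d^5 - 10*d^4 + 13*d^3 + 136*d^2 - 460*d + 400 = (d - 5)*(d^4 - 5*d^3 - 12*d^2 + 76*d - 80) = (d - 5)*(d - 2)*(d^3 - 3*d^2 - 18*d + 40) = (d - 5)*(d - 2)^2*(d^2 - d - 20) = (d - 5)*(d - 2)^2*(d + 4)*(d - 5)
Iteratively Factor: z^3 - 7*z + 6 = (z - 2)*(z^2 + 2*z - 3) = (z - 2)*(z + 3)*(z - 1)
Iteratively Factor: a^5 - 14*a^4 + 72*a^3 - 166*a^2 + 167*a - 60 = (a - 1)*(a^4 - 13*a^3 + 59*a^2 - 107*a + 60) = (a - 5)*(a - 1)*(a^3 - 8*a^2 + 19*a - 12) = (a - 5)*(a - 1)^2*(a^2 - 7*a + 12) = (a - 5)*(a - 4)*(a - 1)^2*(a - 3)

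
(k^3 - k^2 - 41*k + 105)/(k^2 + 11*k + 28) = (k^2 - 8*k + 15)/(k + 4)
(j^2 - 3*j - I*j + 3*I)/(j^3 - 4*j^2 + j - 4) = (j - 3)/(j^2 + j*(-4 + I) - 4*I)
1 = 1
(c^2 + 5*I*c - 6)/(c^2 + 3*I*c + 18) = (c^2 + 5*I*c - 6)/(c^2 + 3*I*c + 18)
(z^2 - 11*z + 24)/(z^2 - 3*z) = (z - 8)/z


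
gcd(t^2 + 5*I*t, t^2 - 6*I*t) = t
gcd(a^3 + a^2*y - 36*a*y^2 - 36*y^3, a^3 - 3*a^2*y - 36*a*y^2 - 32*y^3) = a + y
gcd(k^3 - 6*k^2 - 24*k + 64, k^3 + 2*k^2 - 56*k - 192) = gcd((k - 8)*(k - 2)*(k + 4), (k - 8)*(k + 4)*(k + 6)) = k^2 - 4*k - 32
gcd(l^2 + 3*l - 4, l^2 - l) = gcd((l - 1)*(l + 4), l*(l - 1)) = l - 1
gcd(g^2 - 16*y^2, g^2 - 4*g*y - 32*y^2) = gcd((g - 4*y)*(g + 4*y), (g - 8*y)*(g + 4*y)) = g + 4*y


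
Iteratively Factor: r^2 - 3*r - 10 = (r - 5)*(r + 2)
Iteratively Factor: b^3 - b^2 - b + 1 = (b - 1)*(b^2 - 1) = (b - 1)*(b + 1)*(b - 1)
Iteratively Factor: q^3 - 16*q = (q)*(q^2 - 16) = q*(q - 4)*(q + 4)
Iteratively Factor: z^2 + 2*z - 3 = (z + 3)*(z - 1)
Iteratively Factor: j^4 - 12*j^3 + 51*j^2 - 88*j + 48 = (j - 3)*(j^3 - 9*j^2 + 24*j - 16) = (j - 4)*(j - 3)*(j^2 - 5*j + 4) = (j - 4)*(j - 3)*(j - 1)*(j - 4)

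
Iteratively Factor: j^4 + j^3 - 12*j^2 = (j + 4)*(j^3 - 3*j^2) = (j - 3)*(j + 4)*(j^2) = j*(j - 3)*(j + 4)*(j)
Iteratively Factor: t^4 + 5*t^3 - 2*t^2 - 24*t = (t + 4)*(t^3 + t^2 - 6*t) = (t + 3)*(t + 4)*(t^2 - 2*t) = (t - 2)*(t + 3)*(t + 4)*(t)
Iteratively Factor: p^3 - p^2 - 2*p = (p + 1)*(p^2 - 2*p) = (p - 2)*(p + 1)*(p)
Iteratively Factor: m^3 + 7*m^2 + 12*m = (m + 4)*(m^2 + 3*m) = m*(m + 4)*(m + 3)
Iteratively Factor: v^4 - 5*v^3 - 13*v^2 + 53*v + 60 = (v + 3)*(v^3 - 8*v^2 + 11*v + 20) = (v + 1)*(v + 3)*(v^2 - 9*v + 20) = (v - 4)*(v + 1)*(v + 3)*(v - 5)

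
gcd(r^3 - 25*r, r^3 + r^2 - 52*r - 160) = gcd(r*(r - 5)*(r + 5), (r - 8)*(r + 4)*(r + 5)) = r + 5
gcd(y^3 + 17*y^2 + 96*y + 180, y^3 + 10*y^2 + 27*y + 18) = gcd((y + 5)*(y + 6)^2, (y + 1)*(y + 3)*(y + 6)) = y + 6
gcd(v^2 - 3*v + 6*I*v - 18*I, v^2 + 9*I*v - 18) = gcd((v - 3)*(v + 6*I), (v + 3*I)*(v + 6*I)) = v + 6*I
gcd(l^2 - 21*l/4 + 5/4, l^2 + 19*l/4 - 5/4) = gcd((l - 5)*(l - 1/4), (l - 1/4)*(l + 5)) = l - 1/4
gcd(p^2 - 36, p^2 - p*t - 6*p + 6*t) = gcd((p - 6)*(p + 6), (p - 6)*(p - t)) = p - 6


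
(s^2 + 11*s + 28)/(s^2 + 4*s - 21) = (s + 4)/(s - 3)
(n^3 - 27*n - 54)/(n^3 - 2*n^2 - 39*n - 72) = (n - 6)/(n - 8)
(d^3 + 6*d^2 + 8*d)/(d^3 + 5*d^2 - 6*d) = (d^2 + 6*d + 8)/(d^2 + 5*d - 6)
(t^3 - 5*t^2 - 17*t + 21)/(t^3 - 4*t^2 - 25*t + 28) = (t + 3)/(t + 4)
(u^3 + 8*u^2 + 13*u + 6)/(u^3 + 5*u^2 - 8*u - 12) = (u + 1)/(u - 2)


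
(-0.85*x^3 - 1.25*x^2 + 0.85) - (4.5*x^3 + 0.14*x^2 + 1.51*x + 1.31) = -5.35*x^3 - 1.39*x^2 - 1.51*x - 0.46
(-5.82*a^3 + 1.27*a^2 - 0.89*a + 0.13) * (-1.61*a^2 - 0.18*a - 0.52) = 9.3702*a^5 - 0.9971*a^4 + 4.2307*a^3 - 0.7095*a^2 + 0.4394*a - 0.0676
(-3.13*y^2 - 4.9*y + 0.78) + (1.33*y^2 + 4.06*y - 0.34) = -1.8*y^2 - 0.840000000000001*y + 0.44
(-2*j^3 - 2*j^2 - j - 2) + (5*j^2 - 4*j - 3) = -2*j^3 + 3*j^2 - 5*j - 5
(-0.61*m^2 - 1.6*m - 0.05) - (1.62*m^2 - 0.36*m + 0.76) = -2.23*m^2 - 1.24*m - 0.81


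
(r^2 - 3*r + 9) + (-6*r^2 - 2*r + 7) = -5*r^2 - 5*r + 16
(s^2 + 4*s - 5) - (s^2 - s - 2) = 5*s - 3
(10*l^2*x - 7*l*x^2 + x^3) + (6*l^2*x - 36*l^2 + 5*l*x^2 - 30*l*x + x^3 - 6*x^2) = 16*l^2*x - 36*l^2 - 2*l*x^2 - 30*l*x + 2*x^3 - 6*x^2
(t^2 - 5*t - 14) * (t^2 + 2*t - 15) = t^4 - 3*t^3 - 39*t^2 + 47*t + 210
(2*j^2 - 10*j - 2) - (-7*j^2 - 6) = 9*j^2 - 10*j + 4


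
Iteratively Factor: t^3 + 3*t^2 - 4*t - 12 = (t - 2)*(t^2 + 5*t + 6) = (t - 2)*(t + 2)*(t + 3)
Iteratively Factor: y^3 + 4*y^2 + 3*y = (y)*(y^2 + 4*y + 3) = y*(y + 3)*(y + 1)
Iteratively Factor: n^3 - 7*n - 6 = (n + 2)*(n^2 - 2*n - 3) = (n - 3)*(n + 2)*(n + 1)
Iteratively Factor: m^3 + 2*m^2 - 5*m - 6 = (m + 1)*(m^2 + m - 6) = (m + 1)*(m + 3)*(m - 2)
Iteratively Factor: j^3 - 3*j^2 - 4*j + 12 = (j - 3)*(j^2 - 4) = (j - 3)*(j - 2)*(j + 2)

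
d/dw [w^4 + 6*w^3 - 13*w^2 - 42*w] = 4*w^3 + 18*w^2 - 26*w - 42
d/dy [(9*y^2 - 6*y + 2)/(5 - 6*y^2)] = 6*(-6*y^2 + 19*y - 5)/(36*y^4 - 60*y^2 + 25)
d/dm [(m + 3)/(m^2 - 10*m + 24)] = (m^2 - 10*m - 2*(m - 5)*(m + 3) + 24)/(m^2 - 10*m + 24)^2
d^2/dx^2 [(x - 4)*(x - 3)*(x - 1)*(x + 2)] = 12*x^2 - 36*x + 6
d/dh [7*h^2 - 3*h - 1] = 14*h - 3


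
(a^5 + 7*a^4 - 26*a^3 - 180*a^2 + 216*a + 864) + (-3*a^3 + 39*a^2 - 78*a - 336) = a^5 + 7*a^4 - 29*a^3 - 141*a^2 + 138*a + 528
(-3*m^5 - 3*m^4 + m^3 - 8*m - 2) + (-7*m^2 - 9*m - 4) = -3*m^5 - 3*m^4 + m^3 - 7*m^2 - 17*m - 6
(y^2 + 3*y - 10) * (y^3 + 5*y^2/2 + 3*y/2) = y^5 + 11*y^4/2 - y^3 - 41*y^2/2 - 15*y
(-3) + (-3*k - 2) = -3*k - 5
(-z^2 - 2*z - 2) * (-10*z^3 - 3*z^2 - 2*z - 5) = 10*z^5 + 23*z^4 + 28*z^3 + 15*z^2 + 14*z + 10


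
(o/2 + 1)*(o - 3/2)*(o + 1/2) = o^3/2 + o^2/2 - 11*o/8 - 3/4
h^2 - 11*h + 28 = (h - 7)*(h - 4)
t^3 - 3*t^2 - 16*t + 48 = (t - 4)*(t - 3)*(t + 4)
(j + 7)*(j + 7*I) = j^2 + 7*j + 7*I*j + 49*I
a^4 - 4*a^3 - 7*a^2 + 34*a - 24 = (a - 4)*(a - 2)*(a - 1)*(a + 3)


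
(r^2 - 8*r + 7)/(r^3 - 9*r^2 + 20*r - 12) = (r - 7)/(r^2 - 8*r + 12)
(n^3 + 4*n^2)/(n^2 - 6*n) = n*(n + 4)/(n - 6)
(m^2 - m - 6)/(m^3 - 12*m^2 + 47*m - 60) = (m + 2)/(m^2 - 9*m + 20)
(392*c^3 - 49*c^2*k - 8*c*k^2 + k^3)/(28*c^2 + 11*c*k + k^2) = (56*c^2 - 15*c*k + k^2)/(4*c + k)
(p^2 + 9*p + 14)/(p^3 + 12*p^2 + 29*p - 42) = (p + 2)/(p^2 + 5*p - 6)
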